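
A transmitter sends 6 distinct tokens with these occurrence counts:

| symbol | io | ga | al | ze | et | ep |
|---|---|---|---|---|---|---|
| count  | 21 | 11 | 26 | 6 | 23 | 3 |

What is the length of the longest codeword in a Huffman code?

4

Merge the two lowest-weight nodes at each step:
ep(3) + ze(6) → 9
9 + ga(11) → 20
20 + io(21) → 41
et(23) + al(26) → 49
41 + 49 → 90
Maximum depth reached is 4.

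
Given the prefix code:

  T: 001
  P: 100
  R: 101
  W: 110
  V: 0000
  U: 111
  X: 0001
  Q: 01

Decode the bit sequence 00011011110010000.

Read left to right; each codeword is recognised as soon as it completes (prefix code):
  0001→X | 101→R | 111→U | 001→T | 0000→V
Decoded message: XRUTV

XRUTV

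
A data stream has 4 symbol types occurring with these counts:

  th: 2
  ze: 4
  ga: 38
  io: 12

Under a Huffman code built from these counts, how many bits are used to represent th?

3

Repeatedly merge the two smallest:
merge th(2) and ze(4): 6
merge 6 and io(12): 18
merge 18 and ga(38): 56
The subtree containing th is merged 3 times, so code length = 3.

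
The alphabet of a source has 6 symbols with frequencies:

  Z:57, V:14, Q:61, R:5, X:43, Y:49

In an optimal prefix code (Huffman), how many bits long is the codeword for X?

3

Build the tree from the bottom:
combine R(5), V(14) → 19
combine 19, X(43) → 62
combine Y(49), Z(57) → 106
combine Q(61), 62 → 123
combine 106, 123 → 229
X's leaf is at depth 3, giving a 3-bit codeword.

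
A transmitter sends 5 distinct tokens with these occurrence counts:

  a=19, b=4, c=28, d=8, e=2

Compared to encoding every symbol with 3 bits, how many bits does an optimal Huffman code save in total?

Fixed-length: 3 bits × 61 symbols = 183 bits.
Huffman merges:
merge e(2) and b(4): 6
merge 6 and d(8): 14
merge 14 and a(19): 33
merge c(28) and 33: 61
Huffman total = 6 + 14 + 33 + 61 = 114 bits.
Saving = 183 − 114 = 69 bits.

69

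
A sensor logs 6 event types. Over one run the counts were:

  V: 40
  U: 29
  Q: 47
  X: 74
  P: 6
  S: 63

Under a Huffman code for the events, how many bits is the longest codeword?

Merge the two lowest-weight nodes at each step:
P(6) + U(29) → 35
35 + V(40) → 75
Q(47) + S(63) → 110
X(74) + 75 → 149
110 + 149 → 259
Maximum depth reached is 4.

4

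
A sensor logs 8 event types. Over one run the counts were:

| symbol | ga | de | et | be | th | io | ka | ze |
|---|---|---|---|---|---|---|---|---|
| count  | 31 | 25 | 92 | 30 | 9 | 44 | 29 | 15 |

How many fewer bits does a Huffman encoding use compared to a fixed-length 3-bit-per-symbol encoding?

Fixed-length: 3 bits × 275 symbols = 825 bits.
Huffman merges:
th(9) + ze(15) → 24
24 + de(25) → 49
ka(29) + be(30) → 59
ga(31) + io(44) → 75
49 + 59 → 108
75 + et(92) → 167
108 + 167 → 275
Huffman total = 24 + 49 + 59 + 75 + 108 + 167 + 275 = 757 bits.
Saving = 825 − 757 = 68 bits.

68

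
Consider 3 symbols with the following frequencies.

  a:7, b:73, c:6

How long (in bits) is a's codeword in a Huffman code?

2

Build the tree from the bottom:
c(6) + a(7) → 13
13 + b(73) → 86
a's leaf is at depth 2, giving a 2-bit codeword.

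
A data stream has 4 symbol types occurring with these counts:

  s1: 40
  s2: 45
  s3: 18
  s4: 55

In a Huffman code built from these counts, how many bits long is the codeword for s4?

Build the tree from the bottom:
merge s3(18) and s1(40): 58
merge s2(45) and s4(55): 100
merge 58 and 100: 158
s4's leaf is at depth 2, giving a 2-bit codeword.

2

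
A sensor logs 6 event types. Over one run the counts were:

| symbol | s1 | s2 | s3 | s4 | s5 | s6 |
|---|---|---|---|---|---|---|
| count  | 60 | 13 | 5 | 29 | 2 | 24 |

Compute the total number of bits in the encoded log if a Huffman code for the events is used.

277

Build the Huffman tree bottom-up:
merge s5(2) and s3(5): 7
merge 7 and s2(13): 20
merge 20 and s6(24): 44
merge s4(29) and 44: 73
merge s1(60) and 73: 133
The encoded length is the sum of every internal node's weight: 7 + 20 + 44 + 73 + 133 = 277 bits.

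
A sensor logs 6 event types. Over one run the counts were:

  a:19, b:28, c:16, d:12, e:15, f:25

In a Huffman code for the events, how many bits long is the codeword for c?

3

Repeatedly merge the two smallest:
d(12) + e(15) → 27
c(16) + a(19) → 35
f(25) + 27 → 52
b(28) + 35 → 63
52 + 63 → 115
The subtree containing c is merged 3 times, so code length = 3.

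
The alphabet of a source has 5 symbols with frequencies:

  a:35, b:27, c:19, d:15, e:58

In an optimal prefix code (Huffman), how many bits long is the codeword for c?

Build the tree from the bottom:
merge d(15) and c(19): 34
merge b(27) and 34: 61
merge a(35) and e(58): 93
merge 61 and 93: 154
c's leaf is at depth 3, giving a 3-bit codeword.

3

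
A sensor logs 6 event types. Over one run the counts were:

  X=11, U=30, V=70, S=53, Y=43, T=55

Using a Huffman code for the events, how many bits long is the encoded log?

649

Build the Huffman tree bottom-up:
combine X(11), U(30) → 41
combine 41, Y(43) → 84
combine S(53), T(55) → 108
combine V(70), 84 → 154
combine 108, 154 → 262
The encoded length is the sum of every internal node's weight: 41 + 84 + 108 + 154 + 262 = 649 bits.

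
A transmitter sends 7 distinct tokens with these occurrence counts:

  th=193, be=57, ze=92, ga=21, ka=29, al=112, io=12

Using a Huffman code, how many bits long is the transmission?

1246

Merge the two smallest weights repeatedly:
io(12) + ga(21) → 33
ka(29) + 33 → 62
be(57) + 62 → 119
ze(92) + al(112) → 204
119 + th(193) → 312
204 + 312 → 516
The encoded length is the sum of every internal node's weight: 33 + 62 + 119 + 204 + 312 + 516 = 1246 bits.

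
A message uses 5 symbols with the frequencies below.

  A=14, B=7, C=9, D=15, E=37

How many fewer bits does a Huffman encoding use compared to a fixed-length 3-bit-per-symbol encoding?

Fixed-length: 3 bits × 82 symbols = 246 bits.
Huffman merges:
merge B(7) and C(9): 16
merge A(14) and D(15): 29
merge 16 and 29: 45
merge E(37) and 45: 82
Huffman total = 16 + 29 + 45 + 82 = 172 bits.
Saving = 246 − 172 = 74 bits.

74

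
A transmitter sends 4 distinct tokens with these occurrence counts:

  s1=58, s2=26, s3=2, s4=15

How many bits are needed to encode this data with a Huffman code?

161

Greedily combine the two least-frequent nodes:
merge s3(2) and s4(15): 17
merge 17 and s2(26): 43
merge 43 and s1(58): 101
Each symbol's bit-cost is frequency × depth; summing gives 161 bits (equivalently 17 + 43 + 101).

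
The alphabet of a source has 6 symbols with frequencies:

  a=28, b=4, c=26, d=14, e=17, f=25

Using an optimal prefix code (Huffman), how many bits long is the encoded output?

Merge the two smallest weights repeatedly:
merge b(4) and d(14): 18
merge e(17) and 18: 35
merge f(25) and c(26): 51
merge a(28) and 35: 63
merge 51 and 63: 114
Total encoded bits = sum of merged weights = 18 + 35 + 51 + 63 + 114 = 281.

281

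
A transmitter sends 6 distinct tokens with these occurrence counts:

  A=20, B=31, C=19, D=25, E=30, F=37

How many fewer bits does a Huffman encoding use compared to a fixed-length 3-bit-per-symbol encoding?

Fixed-length: 3 bits × 162 symbols = 486 bits.
Huffman merges:
merge C(19) and A(20): 39
merge D(25) and E(30): 55
merge B(31) and F(37): 68
merge 39 and 55: 94
merge 68 and 94: 162
Huffman total = 39 + 55 + 68 + 94 + 162 = 418 bits.
Saving = 486 − 418 = 68 bits.

68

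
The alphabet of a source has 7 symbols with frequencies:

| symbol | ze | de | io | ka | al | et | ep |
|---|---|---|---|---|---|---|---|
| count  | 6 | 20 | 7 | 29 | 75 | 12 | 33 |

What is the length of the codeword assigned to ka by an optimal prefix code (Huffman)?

3

Build the tree from the bottom:
combine ze(6), io(7) → 13
combine et(12), 13 → 25
combine de(20), 25 → 45
combine ka(29), ep(33) → 62
combine 45, 62 → 107
combine al(75), 107 → 182
ka sits 3 levels below the root, so its codeword is 3 bits.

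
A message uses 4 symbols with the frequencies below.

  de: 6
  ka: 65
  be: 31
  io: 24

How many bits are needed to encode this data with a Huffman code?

Greedily combine the two least-frequent nodes:
merge de(6) and io(24): 30
merge 30 and be(31): 61
merge 61 and ka(65): 126
Each symbol's bit-cost is frequency × depth; summing gives 217 bits (equivalently 30 + 61 + 126).

217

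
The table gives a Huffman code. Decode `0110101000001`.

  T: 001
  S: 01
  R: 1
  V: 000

Read left to right; each codeword is recognised as soon as it completes (prefix code):
  01→S | 1→R | 01→S | 01→S | 000→V | 001→T
Decoded message: SRSSVT

SRSSVT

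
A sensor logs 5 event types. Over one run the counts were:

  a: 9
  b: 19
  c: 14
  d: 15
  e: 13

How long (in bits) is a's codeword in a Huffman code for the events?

Build the tree from the bottom:
combine a(9), e(13) → 22
combine c(14), d(15) → 29
combine b(19), 22 → 41
combine 29, 41 → 70
a's leaf is at depth 3, giving a 3-bit codeword.

3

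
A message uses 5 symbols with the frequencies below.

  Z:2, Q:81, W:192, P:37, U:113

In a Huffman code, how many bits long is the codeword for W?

1

Repeatedly merge the two smallest:
merge Z(2) and P(37): 39
merge 39 and Q(81): 120
merge U(113) and 120: 233
merge W(192) and 233: 425
W sits one level below the root: a 1-bit codeword.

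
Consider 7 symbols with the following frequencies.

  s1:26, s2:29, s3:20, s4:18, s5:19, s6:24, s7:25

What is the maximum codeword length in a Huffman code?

Merge the two lowest-weight nodes at each step:
combine s4(18), s5(19) → 37
combine s3(20), s6(24) → 44
combine s7(25), s1(26) → 51
combine s2(29), 37 → 66
combine 44, 51 → 95
combine 66, 95 → 161
The rarest symbols sit at the bottom; the longest codeword is 3 bits.

3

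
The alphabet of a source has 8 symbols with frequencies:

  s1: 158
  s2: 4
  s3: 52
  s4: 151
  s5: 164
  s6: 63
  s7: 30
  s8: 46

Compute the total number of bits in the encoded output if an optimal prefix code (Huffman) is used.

1760

Greedily combine the two least-frequent nodes:
merge s2(4) and s7(30): 34
merge 34 and s8(46): 80
merge s3(52) and s6(63): 115
merge 80 and 115: 195
merge s4(151) and s1(158): 309
merge s5(164) and 195: 359
merge 309 and 359: 668
The encoded length is the sum of every internal node's weight: 34 + 80 + 115 + 195 + 309 + 359 + 668 = 1760 bits.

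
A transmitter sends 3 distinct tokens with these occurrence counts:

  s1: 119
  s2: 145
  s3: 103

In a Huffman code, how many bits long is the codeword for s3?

Build the tree from the bottom:
merge s3(103) and s1(119): 222
merge s2(145) and 222: 367
s3's leaf is at depth 2, giving a 2-bit codeword.

2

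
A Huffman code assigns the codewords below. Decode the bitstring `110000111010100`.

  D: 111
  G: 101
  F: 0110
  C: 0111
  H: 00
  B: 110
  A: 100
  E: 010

Read left to right; each codeword is recognised as soon as it completes (prefix code):
  110→B | 00→H | 0111→C | 010→E | 100→A
Decoded message: BHCEA

BHCEA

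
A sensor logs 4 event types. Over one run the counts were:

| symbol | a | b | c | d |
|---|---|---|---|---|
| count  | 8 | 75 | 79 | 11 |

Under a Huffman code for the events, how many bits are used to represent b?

Repeatedly merge the two smallest:
combine a(8), d(11) → 19
combine 19, b(75) → 94
combine c(79), 94 → 173
b's leaf is at depth 2, giving a 2-bit codeword.

2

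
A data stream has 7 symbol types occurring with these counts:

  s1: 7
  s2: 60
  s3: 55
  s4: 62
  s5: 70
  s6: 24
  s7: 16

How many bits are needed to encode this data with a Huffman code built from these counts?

Merge the two smallest weights repeatedly:
s1(7) + s7(16) → 23
23 + s6(24) → 47
47 + s3(55) → 102
s2(60) + s4(62) → 122
s5(70) + 102 → 172
122 + 172 → 294
Each symbol's bit-cost is frequency × depth; summing gives 760 bits (equivalently 23 + 47 + 102 + 122 + 172 + 294).

760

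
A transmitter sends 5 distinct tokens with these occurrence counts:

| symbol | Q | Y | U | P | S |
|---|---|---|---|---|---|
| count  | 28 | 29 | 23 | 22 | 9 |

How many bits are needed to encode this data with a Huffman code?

Build the Huffman tree bottom-up:
S(9) + P(22) → 31
U(23) + Q(28) → 51
Y(29) + 31 → 60
51 + 60 → 111
Each symbol's bit-cost is frequency × depth; summing gives 253 bits (equivalently 31 + 51 + 60 + 111).

253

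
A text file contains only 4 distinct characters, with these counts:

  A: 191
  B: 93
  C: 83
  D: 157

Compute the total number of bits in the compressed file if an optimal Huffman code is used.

1033

Merge the two smallest weights repeatedly:
combine C(83), B(93) → 176
combine D(157), 176 → 333
combine A(191), 333 → 524
The encoded length is the sum of every internal node's weight: 176 + 333 + 524 = 1033 bits.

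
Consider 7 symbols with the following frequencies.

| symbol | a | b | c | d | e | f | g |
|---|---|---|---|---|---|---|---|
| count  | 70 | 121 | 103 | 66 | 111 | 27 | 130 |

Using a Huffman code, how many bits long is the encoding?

Greedily combine the two least-frequent nodes:
merge f(27) and d(66): 93
merge a(70) and 93: 163
merge c(103) and e(111): 214
merge b(121) and g(130): 251
merge 163 and 214: 377
merge 251 and 377: 628
Each symbol's bit-cost is frequency × depth; summing gives 1726 bits (equivalently 93 + 163 + 214 + 251 + 377 + 628).

1726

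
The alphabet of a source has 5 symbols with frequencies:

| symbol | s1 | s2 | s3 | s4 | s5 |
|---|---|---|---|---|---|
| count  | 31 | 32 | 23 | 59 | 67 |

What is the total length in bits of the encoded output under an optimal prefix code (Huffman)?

Greedily combine the two least-frequent nodes:
combine s3(23), s1(31) → 54
combine s2(32), 54 → 86
combine s4(59), s5(67) → 126
combine 86, 126 → 212
Each symbol's bit-cost is frequency × depth; summing gives 478 bits (equivalently 54 + 86 + 126 + 212).

478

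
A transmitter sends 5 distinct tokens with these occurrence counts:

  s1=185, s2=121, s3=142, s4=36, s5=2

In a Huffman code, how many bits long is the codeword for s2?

Build the tree from the bottom:
combine s5(2), s4(36) → 38
combine 38, s2(121) → 159
combine s3(142), 159 → 301
combine s1(185), 301 → 486
s2's leaf is at depth 3, giving a 3-bit codeword.

3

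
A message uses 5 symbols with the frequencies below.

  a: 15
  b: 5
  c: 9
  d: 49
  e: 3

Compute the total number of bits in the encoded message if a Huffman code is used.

138

Greedily combine the two least-frequent nodes:
e(3) + b(5) → 8
8 + c(9) → 17
a(15) + 17 → 32
32 + d(49) → 81
Total encoded bits = sum of merged weights = 8 + 17 + 32 + 81 = 138.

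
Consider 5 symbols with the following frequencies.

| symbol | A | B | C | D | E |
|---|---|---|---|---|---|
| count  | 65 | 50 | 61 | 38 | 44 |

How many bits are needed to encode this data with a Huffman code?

598

Greedily combine the two least-frequent nodes:
combine D(38), E(44) → 82
combine B(50), C(61) → 111
combine A(65), 82 → 147
combine 111, 147 → 258
Each symbol's bit-cost is frequency × depth; summing gives 598 bits (equivalently 82 + 111 + 147 + 258).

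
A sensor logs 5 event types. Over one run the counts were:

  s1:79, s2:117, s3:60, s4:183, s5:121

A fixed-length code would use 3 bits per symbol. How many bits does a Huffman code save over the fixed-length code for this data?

Fixed-length: 3 bits × 560 symbols = 1680 bits.
Huffman merges:
combine s3(60), s1(79) → 139
combine s2(117), s5(121) → 238
combine 139, s4(183) → 322
combine 238, 322 → 560
Huffman total = 139 + 238 + 322 + 560 = 1259 bits.
Saving = 1680 − 1259 = 421 bits.

421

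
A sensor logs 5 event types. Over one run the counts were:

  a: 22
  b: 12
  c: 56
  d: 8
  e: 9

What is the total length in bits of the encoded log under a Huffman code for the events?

204

Greedily combine the two least-frequent nodes:
merge d(8) and e(9): 17
merge b(12) and 17: 29
merge a(22) and 29: 51
merge 51 and c(56): 107
Total encoded bits = sum of merged weights = 17 + 29 + 51 + 107 = 204.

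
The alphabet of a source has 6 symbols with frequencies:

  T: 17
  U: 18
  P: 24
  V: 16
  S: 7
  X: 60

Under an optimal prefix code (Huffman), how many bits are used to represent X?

Build the tree from the bottom:
combine S(7), V(16) → 23
combine T(17), U(18) → 35
combine 23, P(24) → 47
combine 35, 47 → 82
combine X(60), 82 → 142
X is merged only at the final step, so code length = 1.

1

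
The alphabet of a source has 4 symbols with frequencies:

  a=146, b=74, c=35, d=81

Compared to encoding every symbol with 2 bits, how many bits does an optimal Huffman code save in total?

Fixed-length: 2 bits × 336 symbols = 672 bits.
Huffman merges:
combine c(35), b(74) → 109
combine d(81), 109 → 190
combine a(146), 190 → 336
Huffman total = 109 + 190 + 336 = 635 bits.
Saving = 672 − 635 = 37 bits.

37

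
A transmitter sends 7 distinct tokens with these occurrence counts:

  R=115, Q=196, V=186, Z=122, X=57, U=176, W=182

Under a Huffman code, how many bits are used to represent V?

2

Huffman merges, smallest pair first:
merge X(57) and R(115): 172
merge Z(122) and 172: 294
merge U(176) and W(182): 358
merge V(186) and Q(196): 382
merge 294 and 358: 652
merge 382 and 652: 1034
V sits 2 levels below the root, so its codeword is 2 bits.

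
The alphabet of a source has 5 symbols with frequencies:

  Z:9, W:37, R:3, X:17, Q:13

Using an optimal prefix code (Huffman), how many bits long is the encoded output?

Build the Huffman tree bottom-up:
R(3) + Z(9) → 12
12 + Q(13) → 25
X(17) + 25 → 42
W(37) + 42 → 79
Total encoded bits = sum of merged weights = 12 + 25 + 42 + 79 = 158.

158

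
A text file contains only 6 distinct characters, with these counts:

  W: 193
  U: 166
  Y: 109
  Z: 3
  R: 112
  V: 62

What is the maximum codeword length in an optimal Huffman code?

Merge the two lowest-weight nodes at each step:
combine Z(3), V(62) → 65
combine 65, Y(109) → 174
combine R(112), U(166) → 278
combine 174, W(193) → 367
combine 278, 367 → 645
Maximum depth reached is 4.

4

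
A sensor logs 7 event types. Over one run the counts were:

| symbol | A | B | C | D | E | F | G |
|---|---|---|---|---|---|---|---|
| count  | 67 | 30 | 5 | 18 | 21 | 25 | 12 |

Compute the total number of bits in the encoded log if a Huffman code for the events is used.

452

Merge the two smallest weights repeatedly:
merge C(5) and G(12): 17
merge 17 and D(18): 35
merge E(21) and F(25): 46
merge B(30) and 35: 65
merge 46 and 65: 111
merge A(67) and 111: 178
Each symbol's bit-cost is frequency × depth; summing gives 452 bits (equivalently 17 + 35 + 46 + 65 + 111 + 178).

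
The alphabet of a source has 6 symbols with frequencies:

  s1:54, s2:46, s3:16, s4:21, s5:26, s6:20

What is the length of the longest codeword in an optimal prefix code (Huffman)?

Merge the two lowest-weight nodes at each step:
combine s3(16), s6(20) → 36
combine s4(21), s5(26) → 47
combine 36, s2(46) → 82
combine 47, s1(54) → 101
combine 82, 101 → 183
Maximum depth reached is 3.

3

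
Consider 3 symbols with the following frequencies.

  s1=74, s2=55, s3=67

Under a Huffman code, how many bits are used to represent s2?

Huffman merges, smallest pair first:
s2(55) + s3(67) → 122
s1(74) + 122 → 196
s2 sits 2 levels below the root, so its codeword is 2 bits.

2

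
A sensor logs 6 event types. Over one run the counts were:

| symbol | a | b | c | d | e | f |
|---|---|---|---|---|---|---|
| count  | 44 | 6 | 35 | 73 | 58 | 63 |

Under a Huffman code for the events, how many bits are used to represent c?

Huffman merges, smallest pair first:
b(6) + c(35) → 41
41 + a(44) → 85
e(58) + f(63) → 121
d(73) + 85 → 158
121 + 158 → 279
c's leaf is at depth 4, giving a 4-bit codeword.

4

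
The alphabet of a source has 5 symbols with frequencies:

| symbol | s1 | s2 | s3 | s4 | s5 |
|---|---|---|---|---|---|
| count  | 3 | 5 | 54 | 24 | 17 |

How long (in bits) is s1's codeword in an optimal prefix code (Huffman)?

Huffman merges, smallest pair first:
merge s1(3) and s2(5): 8
merge 8 and s5(17): 25
merge s4(24) and 25: 49
merge 49 and s3(54): 103
s1's leaf is at depth 4, giving a 4-bit codeword.

4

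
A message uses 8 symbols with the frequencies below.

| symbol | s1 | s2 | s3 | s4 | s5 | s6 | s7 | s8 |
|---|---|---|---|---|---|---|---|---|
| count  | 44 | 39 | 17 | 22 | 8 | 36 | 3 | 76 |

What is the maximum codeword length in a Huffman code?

5

Merge the two lowest-weight nodes at each step:
combine s7(3), s5(8) → 11
combine 11, s3(17) → 28
combine s4(22), 28 → 50
combine s6(36), s2(39) → 75
combine s1(44), 50 → 94
combine 75, s8(76) → 151
combine 94, 151 → 245
The first pair merged (s7, s5) ends up deepest, at depth 5.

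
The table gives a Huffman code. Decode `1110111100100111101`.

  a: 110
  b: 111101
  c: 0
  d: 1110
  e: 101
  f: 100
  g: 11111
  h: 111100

dhfb

Read left to right; each codeword is recognised as soon as it completes (prefix code):
  1110→d | 111100→h | 100→f | 111101→b
Decoded message: dhfb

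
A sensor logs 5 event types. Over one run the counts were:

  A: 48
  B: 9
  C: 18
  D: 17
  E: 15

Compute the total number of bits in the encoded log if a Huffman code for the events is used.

Build the Huffman tree bottom-up:
B(9) + E(15) → 24
D(17) + C(18) → 35
24 + 35 → 59
A(48) + 59 → 107
Total encoded bits = sum of merged weights = 24 + 35 + 59 + 107 = 225.

225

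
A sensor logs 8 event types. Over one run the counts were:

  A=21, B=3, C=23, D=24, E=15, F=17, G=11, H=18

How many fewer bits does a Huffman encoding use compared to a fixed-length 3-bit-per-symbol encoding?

Fixed-length: 3 bits × 132 symbols = 396 bits.
Huffman merges:
combine B(3), G(11) → 14
combine 14, E(15) → 29
combine F(17), H(18) → 35
combine A(21), C(23) → 44
combine D(24), 29 → 53
combine 35, 44 → 79
combine 53, 79 → 132
Huffman total = 14 + 29 + 35 + 44 + 53 + 79 + 132 = 386 bits.
Saving = 396 − 386 = 10 bits.

10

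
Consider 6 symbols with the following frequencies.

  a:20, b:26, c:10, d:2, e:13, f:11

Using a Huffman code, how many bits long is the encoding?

199

Build the Huffman tree bottom-up:
merge d(2) and c(10): 12
merge f(11) and 12: 23
merge e(13) and a(20): 33
merge 23 and b(26): 49
merge 33 and 49: 82
Total encoded bits = sum of merged weights = 12 + 23 + 33 + 49 + 82 = 199.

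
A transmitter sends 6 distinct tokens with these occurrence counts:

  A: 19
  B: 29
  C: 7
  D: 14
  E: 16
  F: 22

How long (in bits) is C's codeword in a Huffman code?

Huffman merges, smallest pair first:
C(7) + D(14) → 21
E(16) + A(19) → 35
21 + F(22) → 43
B(29) + 35 → 64
43 + 64 → 107
C's leaf is at depth 3, giving a 3-bit codeword.

3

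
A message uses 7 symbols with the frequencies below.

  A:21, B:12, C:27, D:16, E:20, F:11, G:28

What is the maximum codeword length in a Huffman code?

4

Merge the two lowest-weight nodes at each step:
combine F(11), B(12) → 23
combine D(16), E(20) → 36
combine A(21), 23 → 44
combine C(27), G(28) → 55
combine 36, 44 → 80
combine 55, 80 → 135
The rarest symbols sit at the bottom; the longest codeword is 4 bits.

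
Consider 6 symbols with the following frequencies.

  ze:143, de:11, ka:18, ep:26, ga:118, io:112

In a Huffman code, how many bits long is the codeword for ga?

Huffman merges, smallest pair first:
merge de(11) and ka(18): 29
merge ep(26) and 29: 55
merge 55 and io(112): 167
merge ga(118) and ze(143): 261
merge 167 and 261: 428
The subtree containing ga is merged 2 times, so code length = 2.

2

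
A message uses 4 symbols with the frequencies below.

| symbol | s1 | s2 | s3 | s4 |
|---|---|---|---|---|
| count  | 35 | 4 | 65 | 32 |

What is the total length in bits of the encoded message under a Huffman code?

Greedily combine the two least-frequent nodes:
combine s2(4), s4(32) → 36
combine s1(35), 36 → 71
combine s3(65), 71 → 136
Total encoded bits = sum of merged weights = 36 + 71 + 136 = 243.

243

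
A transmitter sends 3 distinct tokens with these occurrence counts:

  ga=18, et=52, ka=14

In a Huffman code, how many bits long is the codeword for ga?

2

Huffman merges, smallest pair first:
merge ka(14) and ga(18): 32
merge 32 and et(52): 84
The subtree containing ga is merged 2 times, so code length = 2.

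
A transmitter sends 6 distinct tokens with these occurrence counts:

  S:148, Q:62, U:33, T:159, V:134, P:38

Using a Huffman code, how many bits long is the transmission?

Build the Huffman tree bottom-up:
merge U(33) and P(38): 71
merge Q(62) and 71: 133
merge 133 and V(134): 267
merge S(148) and T(159): 307
merge 267 and 307: 574
The encoded length is the sum of every internal node's weight: 71 + 133 + 267 + 307 + 574 = 1352 bits.

1352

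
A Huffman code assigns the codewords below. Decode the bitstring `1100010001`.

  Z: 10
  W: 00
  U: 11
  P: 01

UWPWP

Read left to right; each codeword is recognised as soon as it completes (prefix code):
  11→U | 00→W | 01→P | 00→W | 01→P
Decoded message: UWPWP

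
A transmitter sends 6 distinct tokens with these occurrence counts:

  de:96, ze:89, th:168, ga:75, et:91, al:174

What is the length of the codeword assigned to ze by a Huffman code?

Repeatedly merge the two smallest:
merge ga(75) and ze(89): 164
merge et(91) and de(96): 187
merge 164 and th(168): 332
merge al(174) and 187: 361
merge 332 and 361: 693
ze sits 3 levels below the root, so its codeword is 3 bits.

3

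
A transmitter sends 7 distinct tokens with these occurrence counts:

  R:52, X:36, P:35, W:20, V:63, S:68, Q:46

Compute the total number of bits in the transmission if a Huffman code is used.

Merge the two smallest weights repeatedly:
combine W(20), P(35) → 55
combine X(36), Q(46) → 82
combine R(52), 55 → 107
combine V(63), S(68) → 131
combine 82, 107 → 189
combine 131, 189 → 320
Each symbol's bit-cost is frequency × depth; summing gives 884 bits (equivalently 55 + 82 + 107 + 131 + 189 + 320).

884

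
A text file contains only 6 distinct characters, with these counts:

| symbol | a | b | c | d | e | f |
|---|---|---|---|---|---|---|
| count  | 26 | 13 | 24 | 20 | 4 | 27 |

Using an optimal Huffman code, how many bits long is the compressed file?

Merge the two smallest weights repeatedly:
merge e(4) and b(13): 17
merge 17 and d(20): 37
merge c(24) and a(26): 50
merge f(27) and 37: 64
merge 50 and 64: 114
Total encoded bits = sum of merged weights = 17 + 37 + 50 + 64 + 114 = 282.

282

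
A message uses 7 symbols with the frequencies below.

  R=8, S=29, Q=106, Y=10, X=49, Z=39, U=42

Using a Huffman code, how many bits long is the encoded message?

702

Merge the two smallest weights repeatedly:
R(8) + Y(10) → 18
18 + S(29) → 47
Z(39) + U(42) → 81
47 + X(49) → 96
81 + 96 → 177
Q(106) + 177 → 283
The encoded length is the sum of every internal node's weight: 18 + 47 + 81 + 96 + 177 + 283 = 702 bits.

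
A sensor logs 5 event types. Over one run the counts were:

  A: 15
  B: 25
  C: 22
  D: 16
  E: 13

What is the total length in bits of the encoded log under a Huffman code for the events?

Build the Huffman tree bottom-up:
merge E(13) and A(15): 28
merge D(16) and C(22): 38
merge B(25) and 28: 53
merge 38 and 53: 91
Each symbol's bit-cost is frequency × depth; summing gives 210 bits (equivalently 28 + 38 + 53 + 91).

210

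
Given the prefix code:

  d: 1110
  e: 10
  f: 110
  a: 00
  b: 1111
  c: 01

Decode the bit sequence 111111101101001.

Read left to right; each codeword is recognised as soon as it completes (prefix code):
  1111→b | 1110→d | 110→f | 10→e | 01→c
Decoded message: bdfec

bdfec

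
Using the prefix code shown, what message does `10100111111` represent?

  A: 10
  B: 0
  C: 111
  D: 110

Read left to right; each codeword is recognised as soon as it completes (prefix code):
  10→A | 10→A | 0→B | 111→C | 111→C
Decoded message: AABCC

AABCC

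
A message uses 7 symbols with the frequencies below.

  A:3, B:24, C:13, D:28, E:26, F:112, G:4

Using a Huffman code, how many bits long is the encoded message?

Build the Huffman tree bottom-up:
A(3) + G(4) → 7
7 + C(13) → 20
20 + B(24) → 44
E(26) + D(28) → 54
44 + 54 → 98
98 + F(112) → 210
The encoded length is the sum of every internal node's weight: 7 + 20 + 44 + 54 + 98 + 210 = 433 bits.

433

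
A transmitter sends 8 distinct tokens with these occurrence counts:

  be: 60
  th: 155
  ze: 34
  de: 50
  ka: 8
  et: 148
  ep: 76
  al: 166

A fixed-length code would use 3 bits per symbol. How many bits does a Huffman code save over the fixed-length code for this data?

Fixed-length: 3 bits × 697 symbols = 2091 bits.
Huffman merges:
combine ka(8), ze(34) → 42
combine 42, de(50) → 92
combine be(60), ep(76) → 136
combine 92, 136 → 228
combine et(148), th(155) → 303
combine al(166), 228 → 394
combine 303, 394 → 697
Huffman total = 42 + 92 + 136 + 228 + 303 + 394 + 697 = 1892 bits.
Saving = 2091 − 1892 = 199 bits.

199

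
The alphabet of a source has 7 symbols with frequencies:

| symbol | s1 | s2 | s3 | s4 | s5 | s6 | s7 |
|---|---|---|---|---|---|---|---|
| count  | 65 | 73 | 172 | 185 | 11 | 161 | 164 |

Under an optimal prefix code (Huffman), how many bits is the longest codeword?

Merge the two lowest-weight nodes at each step:
merge s5(11) and s1(65): 76
merge s2(73) and 76: 149
merge 149 and s6(161): 310
merge s7(164) and s3(172): 336
merge s4(185) and 310: 495
merge 336 and 495: 831
The first pair merged (s5, s1) ends up deepest, at depth 5.

5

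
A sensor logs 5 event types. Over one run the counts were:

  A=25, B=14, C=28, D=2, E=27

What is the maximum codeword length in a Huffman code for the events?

Merge the two lowest-weight nodes at each step:
D(2) + B(14) → 16
16 + A(25) → 41
E(27) + C(28) → 55
41 + 55 → 96
The rarest symbols sit at the bottom; the longest codeword is 3 bits.

3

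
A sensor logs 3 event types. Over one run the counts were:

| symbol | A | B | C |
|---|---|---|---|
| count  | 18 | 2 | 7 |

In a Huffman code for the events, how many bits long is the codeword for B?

Huffman merges, smallest pair first:
merge B(2) and C(7): 9
merge 9 and A(18): 27
B's leaf is at depth 2, giving a 2-bit codeword.

2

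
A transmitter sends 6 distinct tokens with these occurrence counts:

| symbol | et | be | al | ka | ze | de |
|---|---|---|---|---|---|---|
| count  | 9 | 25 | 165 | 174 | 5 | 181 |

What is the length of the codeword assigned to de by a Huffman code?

Build the tree from the bottom:
combine ze(5), et(9) → 14
combine 14, be(25) → 39
combine 39, al(165) → 204
combine ka(174), de(181) → 355
combine 204, 355 → 559
de's leaf is at depth 2, giving a 2-bit codeword.

2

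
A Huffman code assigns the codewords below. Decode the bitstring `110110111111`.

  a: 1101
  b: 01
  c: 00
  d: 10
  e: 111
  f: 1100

Read left to right; each codeword is recognised as soon as it completes (prefix code):
  1101→a | 10→d | 111→e | 111→e
Decoded message: adee

adee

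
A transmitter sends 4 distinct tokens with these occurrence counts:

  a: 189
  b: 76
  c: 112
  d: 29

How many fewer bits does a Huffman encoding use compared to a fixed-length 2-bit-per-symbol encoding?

84

Fixed-length: 2 bits × 406 symbols = 812 bits.
Huffman merges:
merge d(29) and b(76): 105
merge 105 and c(112): 217
merge a(189) and 217: 406
Huffman total = 105 + 217 + 406 = 728 bits.
Saving = 812 − 728 = 84 bits.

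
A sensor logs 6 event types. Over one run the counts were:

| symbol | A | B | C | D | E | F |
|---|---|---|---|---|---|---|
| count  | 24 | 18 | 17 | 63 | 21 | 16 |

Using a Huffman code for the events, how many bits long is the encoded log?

Build the Huffman tree bottom-up:
merge F(16) and C(17): 33
merge B(18) and E(21): 39
merge A(24) and 33: 57
merge 39 and 57: 96
merge D(63) and 96: 159
Total encoded bits = sum of merged weights = 33 + 39 + 57 + 96 + 159 = 384.

384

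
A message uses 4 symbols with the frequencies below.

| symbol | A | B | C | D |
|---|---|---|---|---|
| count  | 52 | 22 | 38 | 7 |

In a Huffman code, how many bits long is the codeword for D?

Huffman merges, smallest pair first:
merge D(7) and B(22): 29
merge 29 and C(38): 67
merge A(52) and 67: 119
D sits 3 levels below the root, so its codeword is 3 bits.

3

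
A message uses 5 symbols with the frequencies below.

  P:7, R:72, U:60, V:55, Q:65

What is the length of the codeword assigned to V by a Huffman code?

Repeatedly merge the two smallest:
combine P(7), V(55) → 62
combine U(60), 62 → 122
combine Q(65), R(72) → 137
combine 122, 137 → 259
V's leaf is at depth 3, giving a 3-bit codeword.

3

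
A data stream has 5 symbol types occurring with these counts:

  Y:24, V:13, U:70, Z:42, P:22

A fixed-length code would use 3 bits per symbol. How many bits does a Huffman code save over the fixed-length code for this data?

Fixed-length: 3 bits × 171 symbols = 513 bits.
Huffman merges:
merge V(13) and P(22): 35
merge Y(24) and 35: 59
merge Z(42) and 59: 101
merge U(70) and 101: 171
Huffman total = 35 + 59 + 101 + 171 = 366 bits.
Saving = 513 − 366 = 147 bits.

147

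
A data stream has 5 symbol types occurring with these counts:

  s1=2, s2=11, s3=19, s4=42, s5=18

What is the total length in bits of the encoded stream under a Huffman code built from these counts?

Greedily combine the two least-frequent nodes:
merge s1(2) and s2(11): 13
merge 13 and s5(18): 31
merge s3(19) and 31: 50
merge s4(42) and 50: 92
Total encoded bits = sum of merged weights = 13 + 31 + 50 + 92 = 186.

186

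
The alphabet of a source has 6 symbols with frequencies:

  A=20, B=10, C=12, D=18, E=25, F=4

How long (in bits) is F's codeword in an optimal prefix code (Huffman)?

Build the tree from the bottom:
merge F(4) and B(10): 14
merge C(12) and 14: 26
merge D(18) and A(20): 38
merge E(25) and 26: 51
merge 38 and 51: 89
F sits 4 levels below the root, so its codeword is 4 bits.

4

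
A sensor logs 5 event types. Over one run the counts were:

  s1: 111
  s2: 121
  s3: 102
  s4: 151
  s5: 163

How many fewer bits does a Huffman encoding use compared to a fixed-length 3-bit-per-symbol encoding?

435

Fixed-length: 3 bits × 648 symbols = 1944 bits.
Huffman merges:
combine s3(102), s1(111) → 213
combine s2(121), s4(151) → 272
combine s5(163), 213 → 376
combine 272, 376 → 648
Huffman total = 213 + 272 + 376 + 648 = 1509 bits.
Saving = 1944 − 1509 = 435 bits.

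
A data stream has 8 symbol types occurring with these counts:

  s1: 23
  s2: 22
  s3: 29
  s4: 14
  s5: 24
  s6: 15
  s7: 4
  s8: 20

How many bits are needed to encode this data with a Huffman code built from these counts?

Merge the two smallest weights repeatedly:
combine s7(4), s4(14) → 18
combine s6(15), 18 → 33
combine s8(20), s2(22) → 42
combine s1(23), s5(24) → 47
combine s3(29), 33 → 62
combine 42, 47 → 89
combine 62, 89 → 151
Total encoded bits = sum of merged weights = 18 + 33 + 42 + 47 + 62 + 89 + 151 = 442.

442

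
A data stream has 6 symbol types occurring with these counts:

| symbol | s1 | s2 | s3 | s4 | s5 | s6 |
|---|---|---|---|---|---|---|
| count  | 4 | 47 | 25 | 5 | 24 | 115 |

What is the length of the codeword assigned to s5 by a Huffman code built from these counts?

4

Huffman merges, smallest pair first:
merge s1(4) and s4(5): 9
merge 9 and s5(24): 33
merge s3(25) and 33: 58
merge s2(47) and 58: 105
merge 105 and s6(115): 220
s5 sits 4 levels below the root, so its codeword is 4 bits.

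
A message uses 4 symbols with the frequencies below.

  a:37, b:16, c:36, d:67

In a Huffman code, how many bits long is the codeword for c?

Repeatedly merge the two smallest:
combine b(16), c(36) → 52
combine a(37), 52 → 89
combine d(67), 89 → 156
c sits 3 levels below the root, so its codeword is 3 bits.

3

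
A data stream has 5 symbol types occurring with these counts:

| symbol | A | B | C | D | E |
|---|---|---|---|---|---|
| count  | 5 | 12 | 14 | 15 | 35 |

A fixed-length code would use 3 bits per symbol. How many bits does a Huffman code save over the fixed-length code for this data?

70

Fixed-length: 3 bits × 81 symbols = 243 bits.
Huffman merges:
combine A(5), B(12) → 17
combine C(14), D(15) → 29
combine 17, 29 → 46
combine E(35), 46 → 81
Huffman total = 17 + 29 + 46 + 81 = 173 bits.
Saving = 243 − 173 = 70 bits.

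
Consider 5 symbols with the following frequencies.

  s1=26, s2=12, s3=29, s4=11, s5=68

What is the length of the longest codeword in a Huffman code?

Merge the two lowest-weight nodes at each step:
s4(11) + s2(12) → 23
23 + s1(26) → 49
s3(29) + 49 → 78
s5(68) + 78 → 146
The first pair merged (s4, s2) ends up deepest, at depth 4.

4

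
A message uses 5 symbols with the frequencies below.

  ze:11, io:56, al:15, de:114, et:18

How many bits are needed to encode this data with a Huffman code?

Merge the two smallest weights repeatedly:
combine ze(11), al(15) → 26
combine et(18), 26 → 44
combine 44, io(56) → 100
combine 100, de(114) → 214
Each symbol's bit-cost is frequency × depth; summing gives 384 bits (equivalently 26 + 44 + 100 + 214).

384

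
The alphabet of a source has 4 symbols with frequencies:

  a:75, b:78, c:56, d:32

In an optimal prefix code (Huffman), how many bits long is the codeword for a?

Build the tree from the bottom:
merge d(32) and c(56): 88
merge a(75) and b(78): 153
merge 88 and 153: 241
a sits 2 levels below the root, so its codeword is 2 bits.

2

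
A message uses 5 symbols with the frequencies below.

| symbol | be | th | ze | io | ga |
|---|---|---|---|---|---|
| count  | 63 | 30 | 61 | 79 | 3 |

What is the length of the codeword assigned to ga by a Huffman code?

3

Huffman merges, smallest pair first:
ga(3) + th(30) → 33
33 + ze(61) → 94
be(63) + io(79) → 142
94 + 142 → 236
ga sits 3 levels below the root, so its codeword is 3 bits.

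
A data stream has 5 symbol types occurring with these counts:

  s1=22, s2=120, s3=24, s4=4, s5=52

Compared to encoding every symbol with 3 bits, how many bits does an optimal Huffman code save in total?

Fixed-length: 3 bits × 222 symbols = 666 bits.
Huffman merges:
combine s4(4), s1(22) → 26
combine s3(24), 26 → 50
combine 50, s5(52) → 102
combine 102, s2(120) → 222
Huffman total = 26 + 50 + 102 + 222 = 400 bits.
Saving = 666 − 400 = 266 bits.

266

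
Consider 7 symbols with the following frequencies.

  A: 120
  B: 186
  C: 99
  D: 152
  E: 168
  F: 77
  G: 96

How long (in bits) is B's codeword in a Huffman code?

2

Build the tree from the bottom:
merge F(77) and G(96): 173
merge C(99) and A(120): 219
merge D(152) and E(168): 320
merge 173 and B(186): 359
merge 219 and 320: 539
merge 359 and 539: 898
B's leaf is at depth 2, giving a 2-bit codeword.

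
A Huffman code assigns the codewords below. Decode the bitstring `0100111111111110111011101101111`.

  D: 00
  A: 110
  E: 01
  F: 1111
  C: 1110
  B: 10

EDFFCCCAF

Read left to right; each codeword is recognised as soon as it completes (prefix code):
  01→E | 00→D | 1111→F | 1111→F | 1110→C | 1110→C | 1110→C | 110→A | 1111→F
Decoded message: EDFFCCCAF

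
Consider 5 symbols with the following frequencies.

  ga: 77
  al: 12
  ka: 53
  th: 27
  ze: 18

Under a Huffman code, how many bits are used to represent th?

Build the tree from the bottom:
combine al(12), ze(18) → 30
combine th(27), 30 → 57
combine ka(53), 57 → 110
combine ga(77), 110 → 187
th sits 3 levels below the root, so its codeword is 3 bits.

3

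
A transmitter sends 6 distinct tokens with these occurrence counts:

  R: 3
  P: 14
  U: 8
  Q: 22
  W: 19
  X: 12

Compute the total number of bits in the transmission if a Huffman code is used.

Greedily combine the two least-frequent nodes:
combine R(3), U(8) → 11
combine 11, X(12) → 23
combine P(14), W(19) → 33
combine Q(22), 23 → 45
combine 33, 45 → 78
Total encoded bits = sum of merged weights = 11 + 23 + 33 + 45 + 78 = 190.

190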